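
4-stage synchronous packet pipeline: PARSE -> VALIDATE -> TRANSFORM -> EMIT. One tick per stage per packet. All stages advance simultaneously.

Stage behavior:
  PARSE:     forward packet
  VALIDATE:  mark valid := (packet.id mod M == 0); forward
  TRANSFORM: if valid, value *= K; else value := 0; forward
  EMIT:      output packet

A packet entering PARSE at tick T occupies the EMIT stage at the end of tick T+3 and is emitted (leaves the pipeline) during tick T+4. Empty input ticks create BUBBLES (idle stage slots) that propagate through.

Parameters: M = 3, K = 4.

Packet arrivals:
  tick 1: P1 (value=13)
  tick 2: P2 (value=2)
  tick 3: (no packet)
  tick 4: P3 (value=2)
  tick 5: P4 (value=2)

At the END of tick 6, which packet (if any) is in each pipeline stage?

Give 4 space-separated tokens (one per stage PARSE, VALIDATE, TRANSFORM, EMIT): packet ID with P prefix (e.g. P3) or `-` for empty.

Answer: - P4 P3 -

Derivation:
Tick 1: [PARSE:P1(v=13,ok=F), VALIDATE:-, TRANSFORM:-, EMIT:-] out:-; in:P1
Tick 2: [PARSE:P2(v=2,ok=F), VALIDATE:P1(v=13,ok=F), TRANSFORM:-, EMIT:-] out:-; in:P2
Tick 3: [PARSE:-, VALIDATE:P2(v=2,ok=F), TRANSFORM:P1(v=0,ok=F), EMIT:-] out:-; in:-
Tick 4: [PARSE:P3(v=2,ok=F), VALIDATE:-, TRANSFORM:P2(v=0,ok=F), EMIT:P1(v=0,ok=F)] out:-; in:P3
Tick 5: [PARSE:P4(v=2,ok=F), VALIDATE:P3(v=2,ok=T), TRANSFORM:-, EMIT:P2(v=0,ok=F)] out:P1(v=0); in:P4
Tick 6: [PARSE:-, VALIDATE:P4(v=2,ok=F), TRANSFORM:P3(v=8,ok=T), EMIT:-] out:P2(v=0); in:-
At end of tick 6: ['-', 'P4', 'P3', '-']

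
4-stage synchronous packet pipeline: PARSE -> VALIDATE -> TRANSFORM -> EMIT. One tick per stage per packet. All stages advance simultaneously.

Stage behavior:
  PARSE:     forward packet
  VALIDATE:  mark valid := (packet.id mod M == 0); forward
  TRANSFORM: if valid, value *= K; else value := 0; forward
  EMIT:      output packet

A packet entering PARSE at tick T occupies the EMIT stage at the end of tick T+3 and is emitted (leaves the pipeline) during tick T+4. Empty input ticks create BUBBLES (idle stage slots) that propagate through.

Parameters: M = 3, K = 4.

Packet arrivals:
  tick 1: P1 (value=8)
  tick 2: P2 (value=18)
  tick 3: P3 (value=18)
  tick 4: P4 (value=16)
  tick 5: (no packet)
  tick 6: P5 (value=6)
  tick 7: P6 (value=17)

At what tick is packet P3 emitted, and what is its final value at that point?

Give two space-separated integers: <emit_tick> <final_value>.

Answer: 7 72

Derivation:
Tick 1: [PARSE:P1(v=8,ok=F), VALIDATE:-, TRANSFORM:-, EMIT:-] out:-; in:P1
Tick 2: [PARSE:P2(v=18,ok=F), VALIDATE:P1(v=8,ok=F), TRANSFORM:-, EMIT:-] out:-; in:P2
Tick 3: [PARSE:P3(v=18,ok=F), VALIDATE:P2(v=18,ok=F), TRANSFORM:P1(v=0,ok=F), EMIT:-] out:-; in:P3
Tick 4: [PARSE:P4(v=16,ok=F), VALIDATE:P3(v=18,ok=T), TRANSFORM:P2(v=0,ok=F), EMIT:P1(v=0,ok=F)] out:-; in:P4
Tick 5: [PARSE:-, VALIDATE:P4(v=16,ok=F), TRANSFORM:P3(v=72,ok=T), EMIT:P2(v=0,ok=F)] out:P1(v=0); in:-
Tick 6: [PARSE:P5(v=6,ok=F), VALIDATE:-, TRANSFORM:P4(v=0,ok=F), EMIT:P3(v=72,ok=T)] out:P2(v=0); in:P5
Tick 7: [PARSE:P6(v=17,ok=F), VALIDATE:P5(v=6,ok=F), TRANSFORM:-, EMIT:P4(v=0,ok=F)] out:P3(v=72); in:P6
Tick 8: [PARSE:-, VALIDATE:P6(v=17,ok=T), TRANSFORM:P5(v=0,ok=F), EMIT:-] out:P4(v=0); in:-
Tick 9: [PARSE:-, VALIDATE:-, TRANSFORM:P6(v=68,ok=T), EMIT:P5(v=0,ok=F)] out:-; in:-
Tick 10: [PARSE:-, VALIDATE:-, TRANSFORM:-, EMIT:P6(v=68,ok=T)] out:P5(v=0); in:-
Tick 11: [PARSE:-, VALIDATE:-, TRANSFORM:-, EMIT:-] out:P6(v=68); in:-
P3: arrives tick 3, valid=True (id=3, id%3=0), emit tick 7, final value 72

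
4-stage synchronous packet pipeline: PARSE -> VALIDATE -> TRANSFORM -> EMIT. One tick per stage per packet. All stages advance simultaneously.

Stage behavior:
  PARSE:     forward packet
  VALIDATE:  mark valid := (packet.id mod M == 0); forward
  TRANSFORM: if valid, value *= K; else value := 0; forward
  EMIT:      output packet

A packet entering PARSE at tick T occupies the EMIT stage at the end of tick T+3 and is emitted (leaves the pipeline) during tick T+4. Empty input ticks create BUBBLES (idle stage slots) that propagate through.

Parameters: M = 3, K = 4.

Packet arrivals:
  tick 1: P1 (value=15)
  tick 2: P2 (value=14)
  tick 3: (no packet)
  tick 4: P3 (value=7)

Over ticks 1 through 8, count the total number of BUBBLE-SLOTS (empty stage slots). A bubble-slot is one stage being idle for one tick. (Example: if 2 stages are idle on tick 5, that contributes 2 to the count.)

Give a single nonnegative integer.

Tick 1: [PARSE:P1(v=15,ok=F), VALIDATE:-, TRANSFORM:-, EMIT:-] out:-; bubbles=3
Tick 2: [PARSE:P2(v=14,ok=F), VALIDATE:P1(v=15,ok=F), TRANSFORM:-, EMIT:-] out:-; bubbles=2
Tick 3: [PARSE:-, VALIDATE:P2(v=14,ok=F), TRANSFORM:P1(v=0,ok=F), EMIT:-] out:-; bubbles=2
Tick 4: [PARSE:P3(v=7,ok=F), VALIDATE:-, TRANSFORM:P2(v=0,ok=F), EMIT:P1(v=0,ok=F)] out:-; bubbles=1
Tick 5: [PARSE:-, VALIDATE:P3(v=7,ok=T), TRANSFORM:-, EMIT:P2(v=0,ok=F)] out:P1(v=0); bubbles=2
Tick 6: [PARSE:-, VALIDATE:-, TRANSFORM:P3(v=28,ok=T), EMIT:-] out:P2(v=0); bubbles=3
Tick 7: [PARSE:-, VALIDATE:-, TRANSFORM:-, EMIT:P3(v=28,ok=T)] out:-; bubbles=3
Tick 8: [PARSE:-, VALIDATE:-, TRANSFORM:-, EMIT:-] out:P3(v=28); bubbles=4
Total bubble-slots: 20

Answer: 20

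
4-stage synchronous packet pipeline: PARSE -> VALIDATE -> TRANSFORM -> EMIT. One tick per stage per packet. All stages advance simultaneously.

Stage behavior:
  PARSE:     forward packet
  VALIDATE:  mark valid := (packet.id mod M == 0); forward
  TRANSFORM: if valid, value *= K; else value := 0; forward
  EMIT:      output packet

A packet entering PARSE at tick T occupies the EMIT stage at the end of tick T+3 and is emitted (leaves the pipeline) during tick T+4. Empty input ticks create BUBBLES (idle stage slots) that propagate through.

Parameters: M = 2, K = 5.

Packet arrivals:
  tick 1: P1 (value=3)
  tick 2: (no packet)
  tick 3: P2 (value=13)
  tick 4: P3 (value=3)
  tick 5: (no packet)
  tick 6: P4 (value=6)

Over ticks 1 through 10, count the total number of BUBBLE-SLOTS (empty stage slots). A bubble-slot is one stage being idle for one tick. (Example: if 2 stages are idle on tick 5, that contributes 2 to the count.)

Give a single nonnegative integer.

Tick 1: [PARSE:P1(v=3,ok=F), VALIDATE:-, TRANSFORM:-, EMIT:-] out:-; bubbles=3
Tick 2: [PARSE:-, VALIDATE:P1(v=3,ok=F), TRANSFORM:-, EMIT:-] out:-; bubbles=3
Tick 3: [PARSE:P2(v=13,ok=F), VALIDATE:-, TRANSFORM:P1(v=0,ok=F), EMIT:-] out:-; bubbles=2
Tick 4: [PARSE:P3(v=3,ok=F), VALIDATE:P2(v=13,ok=T), TRANSFORM:-, EMIT:P1(v=0,ok=F)] out:-; bubbles=1
Tick 5: [PARSE:-, VALIDATE:P3(v=3,ok=F), TRANSFORM:P2(v=65,ok=T), EMIT:-] out:P1(v=0); bubbles=2
Tick 6: [PARSE:P4(v=6,ok=F), VALIDATE:-, TRANSFORM:P3(v=0,ok=F), EMIT:P2(v=65,ok=T)] out:-; bubbles=1
Tick 7: [PARSE:-, VALIDATE:P4(v=6,ok=T), TRANSFORM:-, EMIT:P3(v=0,ok=F)] out:P2(v=65); bubbles=2
Tick 8: [PARSE:-, VALIDATE:-, TRANSFORM:P4(v=30,ok=T), EMIT:-] out:P3(v=0); bubbles=3
Tick 9: [PARSE:-, VALIDATE:-, TRANSFORM:-, EMIT:P4(v=30,ok=T)] out:-; bubbles=3
Tick 10: [PARSE:-, VALIDATE:-, TRANSFORM:-, EMIT:-] out:P4(v=30); bubbles=4
Total bubble-slots: 24

Answer: 24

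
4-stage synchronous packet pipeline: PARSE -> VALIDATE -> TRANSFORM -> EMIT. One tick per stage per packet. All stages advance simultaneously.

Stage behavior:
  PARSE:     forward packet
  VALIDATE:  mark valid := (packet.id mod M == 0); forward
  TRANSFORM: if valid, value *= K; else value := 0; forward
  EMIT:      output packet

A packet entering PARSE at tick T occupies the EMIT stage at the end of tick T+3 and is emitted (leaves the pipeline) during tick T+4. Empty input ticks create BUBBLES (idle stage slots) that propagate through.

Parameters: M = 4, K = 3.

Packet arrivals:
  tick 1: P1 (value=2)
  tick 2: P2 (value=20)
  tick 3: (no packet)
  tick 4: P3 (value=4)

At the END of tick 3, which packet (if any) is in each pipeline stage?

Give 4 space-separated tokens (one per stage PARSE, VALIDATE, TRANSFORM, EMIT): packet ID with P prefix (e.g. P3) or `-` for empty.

Tick 1: [PARSE:P1(v=2,ok=F), VALIDATE:-, TRANSFORM:-, EMIT:-] out:-; in:P1
Tick 2: [PARSE:P2(v=20,ok=F), VALIDATE:P1(v=2,ok=F), TRANSFORM:-, EMIT:-] out:-; in:P2
Tick 3: [PARSE:-, VALIDATE:P2(v=20,ok=F), TRANSFORM:P1(v=0,ok=F), EMIT:-] out:-; in:-
At end of tick 3: ['-', 'P2', 'P1', '-']

Answer: - P2 P1 -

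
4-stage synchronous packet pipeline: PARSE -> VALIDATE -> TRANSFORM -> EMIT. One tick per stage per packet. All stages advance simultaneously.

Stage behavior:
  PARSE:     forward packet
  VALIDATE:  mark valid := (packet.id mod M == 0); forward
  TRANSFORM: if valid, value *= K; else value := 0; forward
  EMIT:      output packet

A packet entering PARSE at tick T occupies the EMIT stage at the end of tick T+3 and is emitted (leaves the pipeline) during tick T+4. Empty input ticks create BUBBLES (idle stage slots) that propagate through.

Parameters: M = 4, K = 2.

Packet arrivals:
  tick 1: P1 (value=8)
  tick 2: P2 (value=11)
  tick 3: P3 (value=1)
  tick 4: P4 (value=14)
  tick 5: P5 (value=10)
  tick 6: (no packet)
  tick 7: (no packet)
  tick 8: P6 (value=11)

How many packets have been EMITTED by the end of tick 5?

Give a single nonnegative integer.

Tick 1: [PARSE:P1(v=8,ok=F), VALIDATE:-, TRANSFORM:-, EMIT:-] out:-; in:P1
Tick 2: [PARSE:P2(v=11,ok=F), VALIDATE:P1(v=8,ok=F), TRANSFORM:-, EMIT:-] out:-; in:P2
Tick 3: [PARSE:P3(v=1,ok=F), VALIDATE:P2(v=11,ok=F), TRANSFORM:P1(v=0,ok=F), EMIT:-] out:-; in:P3
Tick 4: [PARSE:P4(v=14,ok=F), VALIDATE:P3(v=1,ok=F), TRANSFORM:P2(v=0,ok=F), EMIT:P1(v=0,ok=F)] out:-; in:P4
Tick 5: [PARSE:P5(v=10,ok=F), VALIDATE:P4(v=14,ok=T), TRANSFORM:P3(v=0,ok=F), EMIT:P2(v=0,ok=F)] out:P1(v=0); in:P5
Emitted by tick 5: ['P1']

Answer: 1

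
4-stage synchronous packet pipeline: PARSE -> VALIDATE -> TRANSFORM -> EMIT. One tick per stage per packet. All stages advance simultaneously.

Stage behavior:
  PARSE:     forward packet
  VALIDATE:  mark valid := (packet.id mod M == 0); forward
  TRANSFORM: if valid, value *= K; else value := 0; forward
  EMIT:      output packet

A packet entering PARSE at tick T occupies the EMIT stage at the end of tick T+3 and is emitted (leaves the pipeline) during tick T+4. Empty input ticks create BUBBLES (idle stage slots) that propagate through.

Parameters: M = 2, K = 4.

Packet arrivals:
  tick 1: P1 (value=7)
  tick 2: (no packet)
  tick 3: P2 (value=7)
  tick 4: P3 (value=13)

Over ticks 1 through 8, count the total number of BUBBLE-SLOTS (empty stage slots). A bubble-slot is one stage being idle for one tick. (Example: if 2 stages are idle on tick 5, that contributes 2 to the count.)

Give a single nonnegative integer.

Answer: 20

Derivation:
Tick 1: [PARSE:P1(v=7,ok=F), VALIDATE:-, TRANSFORM:-, EMIT:-] out:-; bubbles=3
Tick 2: [PARSE:-, VALIDATE:P1(v=7,ok=F), TRANSFORM:-, EMIT:-] out:-; bubbles=3
Tick 3: [PARSE:P2(v=7,ok=F), VALIDATE:-, TRANSFORM:P1(v=0,ok=F), EMIT:-] out:-; bubbles=2
Tick 4: [PARSE:P3(v=13,ok=F), VALIDATE:P2(v=7,ok=T), TRANSFORM:-, EMIT:P1(v=0,ok=F)] out:-; bubbles=1
Tick 5: [PARSE:-, VALIDATE:P3(v=13,ok=F), TRANSFORM:P2(v=28,ok=T), EMIT:-] out:P1(v=0); bubbles=2
Tick 6: [PARSE:-, VALIDATE:-, TRANSFORM:P3(v=0,ok=F), EMIT:P2(v=28,ok=T)] out:-; bubbles=2
Tick 7: [PARSE:-, VALIDATE:-, TRANSFORM:-, EMIT:P3(v=0,ok=F)] out:P2(v=28); bubbles=3
Tick 8: [PARSE:-, VALIDATE:-, TRANSFORM:-, EMIT:-] out:P3(v=0); bubbles=4
Total bubble-slots: 20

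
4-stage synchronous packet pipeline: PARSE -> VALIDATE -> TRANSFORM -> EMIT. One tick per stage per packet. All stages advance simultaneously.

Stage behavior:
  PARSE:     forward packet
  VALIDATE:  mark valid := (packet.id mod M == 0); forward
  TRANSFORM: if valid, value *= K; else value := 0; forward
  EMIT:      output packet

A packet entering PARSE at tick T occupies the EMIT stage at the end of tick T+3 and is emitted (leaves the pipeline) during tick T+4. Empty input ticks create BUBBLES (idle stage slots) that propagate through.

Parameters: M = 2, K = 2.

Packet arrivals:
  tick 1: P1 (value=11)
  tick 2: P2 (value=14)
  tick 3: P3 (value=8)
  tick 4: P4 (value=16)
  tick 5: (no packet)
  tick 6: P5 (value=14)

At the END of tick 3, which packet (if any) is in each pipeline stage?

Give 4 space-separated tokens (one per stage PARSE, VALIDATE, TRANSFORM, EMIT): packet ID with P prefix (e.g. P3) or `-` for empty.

Tick 1: [PARSE:P1(v=11,ok=F), VALIDATE:-, TRANSFORM:-, EMIT:-] out:-; in:P1
Tick 2: [PARSE:P2(v=14,ok=F), VALIDATE:P1(v=11,ok=F), TRANSFORM:-, EMIT:-] out:-; in:P2
Tick 3: [PARSE:P3(v=8,ok=F), VALIDATE:P2(v=14,ok=T), TRANSFORM:P1(v=0,ok=F), EMIT:-] out:-; in:P3
At end of tick 3: ['P3', 'P2', 'P1', '-']

Answer: P3 P2 P1 -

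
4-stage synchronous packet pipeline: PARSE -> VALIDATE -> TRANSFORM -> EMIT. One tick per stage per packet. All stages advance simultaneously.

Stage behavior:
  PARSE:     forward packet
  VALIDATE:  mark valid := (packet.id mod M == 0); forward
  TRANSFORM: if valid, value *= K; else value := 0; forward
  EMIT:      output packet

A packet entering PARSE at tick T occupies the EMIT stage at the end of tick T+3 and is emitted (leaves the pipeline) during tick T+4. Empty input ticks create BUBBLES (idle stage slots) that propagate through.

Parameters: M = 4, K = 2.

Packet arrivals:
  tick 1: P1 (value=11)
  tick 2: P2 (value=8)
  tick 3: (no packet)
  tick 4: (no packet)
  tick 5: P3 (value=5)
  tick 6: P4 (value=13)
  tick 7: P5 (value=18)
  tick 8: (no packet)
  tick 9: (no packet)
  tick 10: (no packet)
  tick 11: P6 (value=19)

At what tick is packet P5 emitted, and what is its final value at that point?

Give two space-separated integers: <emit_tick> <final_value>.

Tick 1: [PARSE:P1(v=11,ok=F), VALIDATE:-, TRANSFORM:-, EMIT:-] out:-; in:P1
Tick 2: [PARSE:P2(v=8,ok=F), VALIDATE:P1(v=11,ok=F), TRANSFORM:-, EMIT:-] out:-; in:P2
Tick 3: [PARSE:-, VALIDATE:P2(v=8,ok=F), TRANSFORM:P1(v=0,ok=F), EMIT:-] out:-; in:-
Tick 4: [PARSE:-, VALIDATE:-, TRANSFORM:P2(v=0,ok=F), EMIT:P1(v=0,ok=F)] out:-; in:-
Tick 5: [PARSE:P3(v=5,ok=F), VALIDATE:-, TRANSFORM:-, EMIT:P2(v=0,ok=F)] out:P1(v=0); in:P3
Tick 6: [PARSE:P4(v=13,ok=F), VALIDATE:P3(v=5,ok=F), TRANSFORM:-, EMIT:-] out:P2(v=0); in:P4
Tick 7: [PARSE:P5(v=18,ok=F), VALIDATE:P4(v=13,ok=T), TRANSFORM:P3(v=0,ok=F), EMIT:-] out:-; in:P5
Tick 8: [PARSE:-, VALIDATE:P5(v=18,ok=F), TRANSFORM:P4(v=26,ok=T), EMIT:P3(v=0,ok=F)] out:-; in:-
Tick 9: [PARSE:-, VALIDATE:-, TRANSFORM:P5(v=0,ok=F), EMIT:P4(v=26,ok=T)] out:P3(v=0); in:-
Tick 10: [PARSE:-, VALIDATE:-, TRANSFORM:-, EMIT:P5(v=0,ok=F)] out:P4(v=26); in:-
Tick 11: [PARSE:P6(v=19,ok=F), VALIDATE:-, TRANSFORM:-, EMIT:-] out:P5(v=0); in:P6
Tick 12: [PARSE:-, VALIDATE:P6(v=19,ok=F), TRANSFORM:-, EMIT:-] out:-; in:-
Tick 13: [PARSE:-, VALIDATE:-, TRANSFORM:P6(v=0,ok=F), EMIT:-] out:-; in:-
Tick 14: [PARSE:-, VALIDATE:-, TRANSFORM:-, EMIT:P6(v=0,ok=F)] out:-; in:-
Tick 15: [PARSE:-, VALIDATE:-, TRANSFORM:-, EMIT:-] out:P6(v=0); in:-
P5: arrives tick 7, valid=False (id=5, id%4=1), emit tick 11, final value 0

Answer: 11 0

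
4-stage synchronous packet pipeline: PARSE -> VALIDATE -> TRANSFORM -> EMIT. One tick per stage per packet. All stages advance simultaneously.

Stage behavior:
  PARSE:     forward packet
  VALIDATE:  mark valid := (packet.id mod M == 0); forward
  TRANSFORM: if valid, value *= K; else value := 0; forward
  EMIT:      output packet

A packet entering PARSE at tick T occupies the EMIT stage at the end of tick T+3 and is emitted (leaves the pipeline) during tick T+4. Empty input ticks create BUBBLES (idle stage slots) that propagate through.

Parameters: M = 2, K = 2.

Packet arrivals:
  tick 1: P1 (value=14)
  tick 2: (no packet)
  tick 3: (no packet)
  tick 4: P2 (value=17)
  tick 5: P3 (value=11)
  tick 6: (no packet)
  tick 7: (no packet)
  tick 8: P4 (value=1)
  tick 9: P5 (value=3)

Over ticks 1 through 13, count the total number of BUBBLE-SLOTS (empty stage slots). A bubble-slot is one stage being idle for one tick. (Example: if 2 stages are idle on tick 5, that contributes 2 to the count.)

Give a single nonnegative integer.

Tick 1: [PARSE:P1(v=14,ok=F), VALIDATE:-, TRANSFORM:-, EMIT:-] out:-; bubbles=3
Tick 2: [PARSE:-, VALIDATE:P1(v=14,ok=F), TRANSFORM:-, EMIT:-] out:-; bubbles=3
Tick 3: [PARSE:-, VALIDATE:-, TRANSFORM:P1(v=0,ok=F), EMIT:-] out:-; bubbles=3
Tick 4: [PARSE:P2(v=17,ok=F), VALIDATE:-, TRANSFORM:-, EMIT:P1(v=0,ok=F)] out:-; bubbles=2
Tick 5: [PARSE:P3(v=11,ok=F), VALIDATE:P2(v=17,ok=T), TRANSFORM:-, EMIT:-] out:P1(v=0); bubbles=2
Tick 6: [PARSE:-, VALIDATE:P3(v=11,ok=F), TRANSFORM:P2(v=34,ok=T), EMIT:-] out:-; bubbles=2
Tick 7: [PARSE:-, VALIDATE:-, TRANSFORM:P3(v=0,ok=F), EMIT:P2(v=34,ok=T)] out:-; bubbles=2
Tick 8: [PARSE:P4(v=1,ok=F), VALIDATE:-, TRANSFORM:-, EMIT:P3(v=0,ok=F)] out:P2(v=34); bubbles=2
Tick 9: [PARSE:P5(v=3,ok=F), VALIDATE:P4(v=1,ok=T), TRANSFORM:-, EMIT:-] out:P3(v=0); bubbles=2
Tick 10: [PARSE:-, VALIDATE:P5(v=3,ok=F), TRANSFORM:P4(v=2,ok=T), EMIT:-] out:-; bubbles=2
Tick 11: [PARSE:-, VALIDATE:-, TRANSFORM:P5(v=0,ok=F), EMIT:P4(v=2,ok=T)] out:-; bubbles=2
Tick 12: [PARSE:-, VALIDATE:-, TRANSFORM:-, EMIT:P5(v=0,ok=F)] out:P4(v=2); bubbles=3
Tick 13: [PARSE:-, VALIDATE:-, TRANSFORM:-, EMIT:-] out:P5(v=0); bubbles=4
Total bubble-slots: 32

Answer: 32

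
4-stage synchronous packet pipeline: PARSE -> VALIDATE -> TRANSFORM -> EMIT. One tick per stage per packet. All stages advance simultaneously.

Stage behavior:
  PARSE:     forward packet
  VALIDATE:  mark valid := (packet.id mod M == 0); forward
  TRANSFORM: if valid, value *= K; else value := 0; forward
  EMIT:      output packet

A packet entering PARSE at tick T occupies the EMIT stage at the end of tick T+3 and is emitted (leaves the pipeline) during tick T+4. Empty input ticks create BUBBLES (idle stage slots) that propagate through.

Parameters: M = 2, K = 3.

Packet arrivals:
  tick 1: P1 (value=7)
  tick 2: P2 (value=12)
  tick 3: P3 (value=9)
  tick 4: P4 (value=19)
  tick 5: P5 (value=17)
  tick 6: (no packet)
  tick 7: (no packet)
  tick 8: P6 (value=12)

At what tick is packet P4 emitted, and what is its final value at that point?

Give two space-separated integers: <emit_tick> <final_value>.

Tick 1: [PARSE:P1(v=7,ok=F), VALIDATE:-, TRANSFORM:-, EMIT:-] out:-; in:P1
Tick 2: [PARSE:P2(v=12,ok=F), VALIDATE:P1(v=7,ok=F), TRANSFORM:-, EMIT:-] out:-; in:P2
Tick 3: [PARSE:P3(v=9,ok=F), VALIDATE:P2(v=12,ok=T), TRANSFORM:P1(v=0,ok=F), EMIT:-] out:-; in:P3
Tick 4: [PARSE:P4(v=19,ok=F), VALIDATE:P3(v=9,ok=F), TRANSFORM:P2(v=36,ok=T), EMIT:P1(v=0,ok=F)] out:-; in:P4
Tick 5: [PARSE:P5(v=17,ok=F), VALIDATE:P4(v=19,ok=T), TRANSFORM:P3(v=0,ok=F), EMIT:P2(v=36,ok=T)] out:P1(v=0); in:P5
Tick 6: [PARSE:-, VALIDATE:P5(v=17,ok=F), TRANSFORM:P4(v=57,ok=T), EMIT:P3(v=0,ok=F)] out:P2(v=36); in:-
Tick 7: [PARSE:-, VALIDATE:-, TRANSFORM:P5(v=0,ok=F), EMIT:P4(v=57,ok=T)] out:P3(v=0); in:-
Tick 8: [PARSE:P6(v=12,ok=F), VALIDATE:-, TRANSFORM:-, EMIT:P5(v=0,ok=F)] out:P4(v=57); in:P6
Tick 9: [PARSE:-, VALIDATE:P6(v=12,ok=T), TRANSFORM:-, EMIT:-] out:P5(v=0); in:-
Tick 10: [PARSE:-, VALIDATE:-, TRANSFORM:P6(v=36,ok=T), EMIT:-] out:-; in:-
Tick 11: [PARSE:-, VALIDATE:-, TRANSFORM:-, EMIT:P6(v=36,ok=T)] out:-; in:-
Tick 12: [PARSE:-, VALIDATE:-, TRANSFORM:-, EMIT:-] out:P6(v=36); in:-
P4: arrives tick 4, valid=True (id=4, id%2=0), emit tick 8, final value 57

Answer: 8 57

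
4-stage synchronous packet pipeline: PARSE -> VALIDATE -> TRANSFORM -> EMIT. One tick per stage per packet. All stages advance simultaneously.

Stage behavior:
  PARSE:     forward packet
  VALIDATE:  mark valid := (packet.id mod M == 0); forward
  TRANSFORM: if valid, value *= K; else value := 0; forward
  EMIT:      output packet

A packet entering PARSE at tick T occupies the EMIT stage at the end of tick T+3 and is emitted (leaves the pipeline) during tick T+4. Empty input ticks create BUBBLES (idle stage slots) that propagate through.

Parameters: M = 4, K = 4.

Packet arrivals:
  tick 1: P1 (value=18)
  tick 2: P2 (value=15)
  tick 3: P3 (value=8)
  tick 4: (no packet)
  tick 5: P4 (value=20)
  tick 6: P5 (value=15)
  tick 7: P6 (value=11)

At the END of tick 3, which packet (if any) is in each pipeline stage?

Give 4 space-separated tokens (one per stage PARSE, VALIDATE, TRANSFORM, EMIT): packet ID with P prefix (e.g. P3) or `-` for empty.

Tick 1: [PARSE:P1(v=18,ok=F), VALIDATE:-, TRANSFORM:-, EMIT:-] out:-; in:P1
Tick 2: [PARSE:P2(v=15,ok=F), VALIDATE:P1(v=18,ok=F), TRANSFORM:-, EMIT:-] out:-; in:P2
Tick 3: [PARSE:P3(v=8,ok=F), VALIDATE:P2(v=15,ok=F), TRANSFORM:P1(v=0,ok=F), EMIT:-] out:-; in:P3
At end of tick 3: ['P3', 'P2', 'P1', '-']

Answer: P3 P2 P1 -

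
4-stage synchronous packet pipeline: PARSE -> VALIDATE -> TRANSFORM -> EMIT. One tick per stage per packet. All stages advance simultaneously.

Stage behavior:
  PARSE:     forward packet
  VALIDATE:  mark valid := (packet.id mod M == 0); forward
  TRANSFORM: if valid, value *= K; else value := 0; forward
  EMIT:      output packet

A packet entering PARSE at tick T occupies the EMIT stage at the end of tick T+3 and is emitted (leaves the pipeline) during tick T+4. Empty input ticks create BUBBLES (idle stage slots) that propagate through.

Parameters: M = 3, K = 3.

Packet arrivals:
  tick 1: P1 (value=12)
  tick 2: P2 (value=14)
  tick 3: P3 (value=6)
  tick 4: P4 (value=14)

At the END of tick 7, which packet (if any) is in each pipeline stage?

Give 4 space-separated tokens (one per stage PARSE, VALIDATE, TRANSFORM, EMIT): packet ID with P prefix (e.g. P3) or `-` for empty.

Answer: - - - P4

Derivation:
Tick 1: [PARSE:P1(v=12,ok=F), VALIDATE:-, TRANSFORM:-, EMIT:-] out:-; in:P1
Tick 2: [PARSE:P2(v=14,ok=F), VALIDATE:P1(v=12,ok=F), TRANSFORM:-, EMIT:-] out:-; in:P2
Tick 3: [PARSE:P3(v=6,ok=F), VALIDATE:P2(v=14,ok=F), TRANSFORM:P1(v=0,ok=F), EMIT:-] out:-; in:P3
Tick 4: [PARSE:P4(v=14,ok=F), VALIDATE:P3(v=6,ok=T), TRANSFORM:P2(v=0,ok=F), EMIT:P1(v=0,ok=F)] out:-; in:P4
Tick 5: [PARSE:-, VALIDATE:P4(v=14,ok=F), TRANSFORM:P3(v=18,ok=T), EMIT:P2(v=0,ok=F)] out:P1(v=0); in:-
Tick 6: [PARSE:-, VALIDATE:-, TRANSFORM:P4(v=0,ok=F), EMIT:P3(v=18,ok=T)] out:P2(v=0); in:-
Tick 7: [PARSE:-, VALIDATE:-, TRANSFORM:-, EMIT:P4(v=0,ok=F)] out:P3(v=18); in:-
At end of tick 7: ['-', '-', '-', 'P4']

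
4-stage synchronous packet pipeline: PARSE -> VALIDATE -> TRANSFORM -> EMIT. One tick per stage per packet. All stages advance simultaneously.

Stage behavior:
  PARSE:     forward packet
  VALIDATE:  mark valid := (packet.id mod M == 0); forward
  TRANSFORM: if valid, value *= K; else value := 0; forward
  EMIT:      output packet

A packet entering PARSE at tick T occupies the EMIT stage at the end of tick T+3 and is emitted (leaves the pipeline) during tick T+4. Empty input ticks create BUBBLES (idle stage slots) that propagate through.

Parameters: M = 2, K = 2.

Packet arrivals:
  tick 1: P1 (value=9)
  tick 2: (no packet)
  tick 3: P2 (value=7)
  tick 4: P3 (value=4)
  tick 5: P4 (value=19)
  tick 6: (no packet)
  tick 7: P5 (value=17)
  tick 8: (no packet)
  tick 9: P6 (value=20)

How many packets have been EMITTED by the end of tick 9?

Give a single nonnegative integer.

Tick 1: [PARSE:P1(v=9,ok=F), VALIDATE:-, TRANSFORM:-, EMIT:-] out:-; in:P1
Tick 2: [PARSE:-, VALIDATE:P1(v=9,ok=F), TRANSFORM:-, EMIT:-] out:-; in:-
Tick 3: [PARSE:P2(v=7,ok=F), VALIDATE:-, TRANSFORM:P1(v=0,ok=F), EMIT:-] out:-; in:P2
Tick 4: [PARSE:P3(v=4,ok=F), VALIDATE:P2(v=7,ok=T), TRANSFORM:-, EMIT:P1(v=0,ok=F)] out:-; in:P3
Tick 5: [PARSE:P4(v=19,ok=F), VALIDATE:P3(v=4,ok=F), TRANSFORM:P2(v=14,ok=T), EMIT:-] out:P1(v=0); in:P4
Tick 6: [PARSE:-, VALIDATE:P4(v=19,ok=T), TRANSFORM:P3(v=0,ok=F), EMIT:P2(v=14,ok=T)] out:-; in:-
Tick 7: [PARSE:P5(v=17,ok=F), VALIDATE:-, TRANSFORM:P4(v=38,ok=T), EMIT:P3(v=0,ok=F)] out:P2(v=14); in:P5
Tick 8: [PARSE:-, VALIDATE:P5(v=17,ok=F), TRANSFORM:-, EMIT:P4(v=38,ok=T)] out:P3(v=0); in:-
Tick 9: [PARSE:P6(v=20,ok=F), VALIDATE:-, TRANSFORM:P5(v=0,ok=F), EMIT:-] out:P4(v=38); in:P6
Emitted by tick 9: ['P1', 'P2', 'P3', 'P4']

Answer: 4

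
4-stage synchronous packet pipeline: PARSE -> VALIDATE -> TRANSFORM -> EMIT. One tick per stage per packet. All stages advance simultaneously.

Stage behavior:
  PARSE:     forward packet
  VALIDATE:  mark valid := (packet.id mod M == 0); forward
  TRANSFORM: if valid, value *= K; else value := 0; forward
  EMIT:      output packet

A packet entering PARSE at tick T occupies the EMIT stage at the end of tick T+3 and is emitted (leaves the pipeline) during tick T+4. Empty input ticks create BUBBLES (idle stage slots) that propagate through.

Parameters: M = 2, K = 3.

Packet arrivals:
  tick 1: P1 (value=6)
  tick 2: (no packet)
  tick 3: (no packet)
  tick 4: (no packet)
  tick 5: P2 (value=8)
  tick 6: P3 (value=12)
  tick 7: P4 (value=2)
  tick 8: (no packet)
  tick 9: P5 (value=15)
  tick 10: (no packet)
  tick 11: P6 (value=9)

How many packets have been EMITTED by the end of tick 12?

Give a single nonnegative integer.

Tick 1: [PARSE:P1(v=6,ok=F), VALIDATE:-, TRANSFORM:-, EMIT:-] out:-; in:P1
Tick 2: [PARSE:-, VALIDATE:P1(v=6,ok=F), TRANSFORM:-, EMIT:-] out:-; in:-
Tick 3: [PARSE:-, VALIDATE:-, TRANSFORM:P1(v=0,ok=F), EMIT:-] out:-; in:-
Tick 4: [PARSE:-, VALIDATE:-, TRANSFORM:-, EMIT:P1(v=0,ok=F)] out:-; in:-
Tick 5: [PARSE:P2(v=8,ok=F), VALIDATE:-, TRANSFORM:-, EMIT:-] out:P1(v=0); in:P2
Tick 6: [PARSE:P3(v=12,ok=F), VALIDATE:P2(v=8,ok=T), TRANSFORM:-, EMIT:-] out:-; in:P3
Tick 7: [PARSE:P4(v=2,ok=F), VALIDATE:P3(v=12,ok=F), TRANSFORM:P2(v=24,ok=T), EMIT:-] out:-; in:P4
Tick 8: [PARSE:-, VALIDATE:P4(v=2,ok=T), TRANSFORM:P3(v=0,ok=F), EMIT:P2(v=24,ok=T)] out:-; in:-
Tick 9: [PARSE:P5(v=15,ok=F), VALIDATE:-, TRANSFORM:P4(v=6,ok=T), EMIT:P3(v=0,ok=F)] out:P2(v=24); in:P5
Tick 10: [PARSE:-, VALIDATE:P5(v=15,ok=F), TRANSFORM:-, EMIT:P4(v=6,ok=T)] out:P3(v=0); in:-
Tick 11: [PARSE:P6(v=9,ok=F), VALIDATE:-, TRANSFORM:P5(v=0,ok=F), EMIT:-] out:P4(v=6); in:P6
Tick 12: [PARSE:-, VALIDATE:P6(v=9,ok=T), TRANSFORM:-, EMIT:P5(v=0,ok=F)] out:-; in:-
Emitted by tick 12: ['P1', 'P2', 'P3', 'P4']

Answer: 4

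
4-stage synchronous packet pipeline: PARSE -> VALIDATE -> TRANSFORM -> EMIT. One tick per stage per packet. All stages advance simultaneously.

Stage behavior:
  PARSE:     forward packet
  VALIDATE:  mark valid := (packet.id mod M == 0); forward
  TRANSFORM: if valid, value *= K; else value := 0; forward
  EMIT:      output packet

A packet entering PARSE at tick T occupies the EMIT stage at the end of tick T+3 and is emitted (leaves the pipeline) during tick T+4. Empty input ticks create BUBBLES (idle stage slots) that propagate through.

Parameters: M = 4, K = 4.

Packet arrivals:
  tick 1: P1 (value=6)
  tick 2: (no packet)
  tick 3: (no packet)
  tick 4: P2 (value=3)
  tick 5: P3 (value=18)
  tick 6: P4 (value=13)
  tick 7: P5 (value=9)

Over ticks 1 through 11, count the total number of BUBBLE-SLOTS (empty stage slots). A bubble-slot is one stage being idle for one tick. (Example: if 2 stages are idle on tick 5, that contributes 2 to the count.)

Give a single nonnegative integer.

Tick 1: [PARSE:P1(v=6,ok=F), VALIDATE:-, TRANSFORM:-, EMIT:-] out:-; bubbles=3
Tick 2: [PARSE:-, VALIDATE:P1(v=6,ok=F), TRANSFORM:-, EMIT:-] out:-; bubbles=3
Tick 3: [PARSE:-, VALIDATE:-, TRANSFORM:P1(v=0,ok=F), EMIT:-] out:-; bubbles=3
Tick 4: [PARSE:P2(v=3,ok=F), VALIDATE:-, TRANSFORM:-, EMIT:P1(v=0,ok=F)] out:-; bubbles=2
Tick 5: [PARSE:P3(v=18,ok=F), VALIDATE:P2(v=3,ok=F), TRANSFORM:-, EMIT:-] out:P1(v=0); bubbles=2
Tick 6: [PARSE:P4(v=13,ok=F), VALIDATE:P3(v=18,ok=F), TRANSFORM:P2(v=0,ok=F), EMIT:-] out:-; bubbles=1
Tick 7: [PARSE:P5(v=9,ok=F), VALIDATE:P4(v=13,ok=T), TRANSFORM:P3(v=0,ok=F), EMIT:P2(v=0,ok=F)] out:-; bubbles=0
Tick 8: [PARSE:-, VALIDATE:P5(v=9,ok=F), TRANSFORM:P4(v=52,ok=T), EMIT:P3(v=0,ok=F)] out:P2(v=0); bubbles=1
Tick 9: [PARSE:-, VALIDATE:-, TRANSFORM:P5(v=0,ok=F), EMIT:P4(v=52,ok=T)] out:P3(v=0); bubbles=2
Tick 10: [PARSE:-, VALIDATE:-, TRANSFORM:-, EMIT:P5(v=0,ok=F)] out:P4(v=52); bubbles=3
Tick 11: [PARSE:-, VALIDATE:-, TRANSFORM:-, EMIT:-] out:P5(v=0); bubbles=4
Total bubble-slots: 24

Answer: 24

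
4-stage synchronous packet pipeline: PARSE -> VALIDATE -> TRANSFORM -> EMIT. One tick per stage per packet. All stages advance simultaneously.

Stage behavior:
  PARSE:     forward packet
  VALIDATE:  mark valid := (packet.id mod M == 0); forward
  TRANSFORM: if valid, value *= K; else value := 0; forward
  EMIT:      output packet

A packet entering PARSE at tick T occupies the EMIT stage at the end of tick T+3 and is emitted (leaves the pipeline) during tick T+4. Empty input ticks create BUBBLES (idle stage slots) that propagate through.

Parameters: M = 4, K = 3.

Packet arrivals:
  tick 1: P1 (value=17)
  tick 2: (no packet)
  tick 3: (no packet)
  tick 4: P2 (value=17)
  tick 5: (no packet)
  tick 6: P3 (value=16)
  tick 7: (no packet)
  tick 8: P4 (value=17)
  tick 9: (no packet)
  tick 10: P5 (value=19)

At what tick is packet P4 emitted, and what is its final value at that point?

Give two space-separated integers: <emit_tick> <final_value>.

Answer: 12 51

Derivation:
Tick 1: [PARSE:P1(v=17,ok=F), VALIDATE:-, TRANSFORM:-, EMIT:-] out:-; in:P1
Tick 2: [PARSE:-, VALIDATE:P1(v=17,ok=F), TRANSFORM:-, EMIT:-] out:-; in:-
Tick 3: [PARSE:-, VALIDATE:-, TRANSFORM:P1(v=0,ok=F), EMIT:-] out:-; in:-
Tick 4: [PARSE:P2(v=17,ok=F), VALIDATE:-, TRANSFORM:-, EMIT:P1(v=0,ok=F)] out:-; in:P2
Tick 5: [PARSE:-, VALIDATE:P2(v=17,ok=F), TRANSFORM:-, EMIT:-] out:P1(v=0); in:-
Tick 6: [PARSE:P3(v=16,ok=F), VALIDATE:-, TRANSFORM:P2(v=0,ok=F), EMIT:-] out:-; in:P3
Tick 7: [PARSE:-, VALIDATE:P3(v=16,ok=F), TRANSFORM:-, EMIT:P2(v=0,ok=F)] out:-; in:-
Tick 8: [PARSE:P4(v=17,ok=F), VALIDATE:-, TRANSFORM:P3(v=0,ok=F), EMIT:-] out:P2(v=0); in:P4
Tick 9: [PARSE:-, VALIDATE:P4(v=17,ok=T), TRANSFORM:-, EMIT:P3(v=0,ok=F)] out:-; in:-
Tick 10: [PARSE:P5(v=19,ok=F), VALIDATE:-, TRANSFORM:P4(v=51,ok=T), EMIT:-] out:P3(v=0); in:P5
Tick 11: [PARSE:-, VALIDATE:P5(v=19,ok=F), TRANSFORM:-, EMIT:P4(v=51,ok=T)] out:-; in:-
Tick 12: [PARSE:-, VALIDATE:-, TRANSFORM:P5(v=0,ok=F), EMIT:-] out:P4(v=51); in:-
Tick 13: [PARSE:-, VALIDATE:-, TRANSFORM:-, EMIT:P5(v=0,ok=F)] out:-; in:-
Tick 14: [PARSE:-, VALIDATE:-, TRANSFORM:-, EMIT:-] out:P5(v=0); in:-
P4: arrives tick 8, valid=True (id=4, id%4=0), emit tick 12, final value 51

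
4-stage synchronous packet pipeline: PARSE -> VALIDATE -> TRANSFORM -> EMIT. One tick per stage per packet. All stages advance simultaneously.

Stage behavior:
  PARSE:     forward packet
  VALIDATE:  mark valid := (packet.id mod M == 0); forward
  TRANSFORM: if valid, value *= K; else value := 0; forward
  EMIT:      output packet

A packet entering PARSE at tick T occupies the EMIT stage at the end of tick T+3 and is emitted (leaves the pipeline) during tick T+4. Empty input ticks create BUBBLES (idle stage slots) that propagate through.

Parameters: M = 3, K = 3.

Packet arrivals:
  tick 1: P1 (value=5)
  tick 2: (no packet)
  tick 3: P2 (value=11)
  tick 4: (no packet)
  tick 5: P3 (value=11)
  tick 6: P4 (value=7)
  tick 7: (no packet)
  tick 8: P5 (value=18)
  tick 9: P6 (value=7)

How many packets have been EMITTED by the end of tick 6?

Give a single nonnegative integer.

Tick 1: [PARSE:P1(v=5,ok=F), VALIDATE:-, TRANSFORM:-, EMIT:-] out:-; in:P1
Tick 2: [PARSE:-, VALIDATE:P1(v=5,ok=F), TRANSFORM:-, EMIT:-] out:-; in:-
Tick 3: [PARSE:P2(v=11,ok=F), VALIDATE:-, TRANSFORM:P1(v=0,ok=F), EMIT:-] out:-; in:P2
Tick 4: [PARSE:-, VALIDATE:P2(v=11,ok=F), TRANSFORM:-, EMIT:P1(v=0,ok=F)] out:-; in:-
Tick 5: [PARSE:P3(v=11,ok=F), VALIDATE:-, TRANSFORM:P2(v=0,ok=F), EMIT:-] out:P1(v=0); in:P3
Tick 6: [PARSE:P4(v=7,ok=F), VALIDATE:P3(v=11,ok=T), TRANSFORM:-, EMIT:P2(v=0,ok=F)] out:-; in:P4
Emitted by tick 6: ['P1']

Answer: 1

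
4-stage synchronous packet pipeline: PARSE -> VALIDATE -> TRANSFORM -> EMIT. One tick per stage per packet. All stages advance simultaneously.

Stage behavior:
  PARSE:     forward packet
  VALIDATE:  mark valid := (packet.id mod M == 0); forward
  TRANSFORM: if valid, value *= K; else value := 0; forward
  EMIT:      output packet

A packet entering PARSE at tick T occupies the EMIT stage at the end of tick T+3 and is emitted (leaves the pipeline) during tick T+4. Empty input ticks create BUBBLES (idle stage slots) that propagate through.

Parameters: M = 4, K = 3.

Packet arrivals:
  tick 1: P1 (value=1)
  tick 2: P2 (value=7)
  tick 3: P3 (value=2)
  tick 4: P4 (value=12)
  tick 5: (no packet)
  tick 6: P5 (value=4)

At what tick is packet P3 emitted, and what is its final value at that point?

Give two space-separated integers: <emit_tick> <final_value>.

Answer: 7 0

Derivation:
Tick 1: [PARSE:P1(v=1,ok=F), VALIDATE:-, TRANSFORM:-, EMIT:-] out:-; in:P1
Tick 2: [PARSE:P2(v=7,ok=F), VALIDATE:P1(v=1,ok=F), TRANSFORM:-, EMIT:-] out:-; in:P2
Tick 3: [PARSE:P3(v=2,ok=F), VALIDATE:P2(v=7,ok=F), TRANSFORM:P1(v=0,ok=F), EMIT:-] out:-; in:P3
Tick 4: [PARSE:P4(v=12,ok=F), VALIDATE:P3(v=2,ok=F), TRANSFORM:P2(v=0,ok=F), EMIT:P1(v=0,ok=F)] out:-; in:P4
Tick 5: [PARSE:-, VALIDATE:P4(v=12,ok=T), TRANSFORM:P3(v=0,ok=F), EMIT:P2(v=0,ok=F)] out:P1(v=0); in:-
Tick 6: [PARSE:P5(v=4,ok=F), VALIDATE:-, TRANSFORM:P4(v=36,ok=T), EMIT:P3(v=0,ok=F)] out:P2(v=0); in:P5
Tick 7: [PARSE:-, VALIDATE:P5(v=4,ok=F), TRANSFORM:-, EMIT:P4(v=36,ok=T)] out:P3(v=0); in:-
Tick 8: [PARSE:-, VALIDATE:-, TRANSFORM:P5(v=0,ok=F), EMIT:-] out:P4(v=36); in:-
Tick 9: [PARSE:-, VALIDATE:-, TRANSFORM:-, EMIT:P5(v=0,ok=F)] out:-; in:-
Tick 10: [PARSE:-, VALIDATE:-, TRANSFORM:-, EMIT:-] out:P5(v=0); in:-
P3: arrives tick 3, valid=False (id=3, id%4=3), emit tick 7, final value 0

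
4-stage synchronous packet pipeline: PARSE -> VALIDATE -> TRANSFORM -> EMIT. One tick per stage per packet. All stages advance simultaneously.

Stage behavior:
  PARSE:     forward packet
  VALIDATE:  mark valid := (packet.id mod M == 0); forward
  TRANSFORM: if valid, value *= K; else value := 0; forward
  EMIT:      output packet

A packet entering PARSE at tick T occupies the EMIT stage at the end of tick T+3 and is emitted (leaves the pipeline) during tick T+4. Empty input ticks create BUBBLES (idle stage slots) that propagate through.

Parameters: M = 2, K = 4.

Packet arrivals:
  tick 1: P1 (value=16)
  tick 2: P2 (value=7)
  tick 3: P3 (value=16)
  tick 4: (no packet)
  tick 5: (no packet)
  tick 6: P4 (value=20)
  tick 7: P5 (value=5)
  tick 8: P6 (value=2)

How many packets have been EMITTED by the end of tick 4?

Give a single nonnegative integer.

Tick 1: [PARSE:P1(v=16,ok=F), VALIDATE:-, TRANSFORM:-, EMIT:-] out:-; in:P1
Tick 2: [PARSE:P2(v=7,ok=F), VALIDATE:P1(v=16,ok=F), TRANSFORM:-, EMIT:-] out:-; in:P2
Tick 3: [PARSE:P3(v=16,ok=F), VALIDATE:P2(v=7,ok=T), TRANSFORM:P1(v=0,ok=F), EMIT:-] out:-; in:P3
Tick 4: [PARSE:-, VALIDATE:P3(v=16,ok=F), TRANSFORM:P2(v=28,ok=T), EMIT:P1(v=0,ok=F)] out:-; in:-
Emitted by tick 4: []

Answer: 0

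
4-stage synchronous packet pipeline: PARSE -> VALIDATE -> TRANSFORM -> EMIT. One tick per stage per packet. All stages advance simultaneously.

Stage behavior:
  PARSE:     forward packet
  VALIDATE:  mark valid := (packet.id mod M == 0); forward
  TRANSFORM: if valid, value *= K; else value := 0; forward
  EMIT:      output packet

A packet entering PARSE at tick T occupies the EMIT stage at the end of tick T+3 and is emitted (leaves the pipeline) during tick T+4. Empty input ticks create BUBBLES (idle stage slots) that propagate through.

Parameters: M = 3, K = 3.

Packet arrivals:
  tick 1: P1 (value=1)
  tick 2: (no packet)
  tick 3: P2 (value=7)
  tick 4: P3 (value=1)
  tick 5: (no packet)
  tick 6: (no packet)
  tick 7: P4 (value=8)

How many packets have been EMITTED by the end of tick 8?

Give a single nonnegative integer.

Answer: 3

Derivation:
Tick 1: [PARSE:P1(v=1,ok=F), VALIDATE:-, TRANSFORM:-, EMIT:-] out:-; in:P1
Tick 2: [PARSE:-, VALIDATE:P1(v=1,ok=F), TRANSFORM:-, EMIT:-] out:-; in:-
Tick 3: [PARSE:P2(v=7,ok=F), VALIDATE:-, TRANSFORM:P1(v=0,ok=F), EMIT:-] out:-; in:P2
Tick 4: [PARSE:P3(v=1,ok=F), VALIDATE:P2(v=7,ok=F), TRANSFORM:-, EMIT:P1(v=0,ok=F)] out:-; in:P3
Tick 5: [PARSE:-, VALIDATE:P3(v=1,ok=T), TRANSFORM:P2(v=0,ok=F), EMIT:-] out:P1(v=0); in:-
Tick 6: [PARSE:-, VALIDATE:-, TRANSFORM:P3(v=3,ok=T), EMIT:P2(v=0,ok=F)] out:-; in:-
Tick 7: [PARSE:P4(v=8,ok=F), VALIDATE:-, TRANSFORM:-, EMIT:P3(v=3,ok=T)] out:P2(v=0); in:P4
Tick 8: [PARSE:-, VALIDATE:P4(v=8,ok=F), TRANSFORM:-, EMIT:-] out:P3(v=3); in:-
Emitted by tick 8: ['P1', 'P2', 'P3']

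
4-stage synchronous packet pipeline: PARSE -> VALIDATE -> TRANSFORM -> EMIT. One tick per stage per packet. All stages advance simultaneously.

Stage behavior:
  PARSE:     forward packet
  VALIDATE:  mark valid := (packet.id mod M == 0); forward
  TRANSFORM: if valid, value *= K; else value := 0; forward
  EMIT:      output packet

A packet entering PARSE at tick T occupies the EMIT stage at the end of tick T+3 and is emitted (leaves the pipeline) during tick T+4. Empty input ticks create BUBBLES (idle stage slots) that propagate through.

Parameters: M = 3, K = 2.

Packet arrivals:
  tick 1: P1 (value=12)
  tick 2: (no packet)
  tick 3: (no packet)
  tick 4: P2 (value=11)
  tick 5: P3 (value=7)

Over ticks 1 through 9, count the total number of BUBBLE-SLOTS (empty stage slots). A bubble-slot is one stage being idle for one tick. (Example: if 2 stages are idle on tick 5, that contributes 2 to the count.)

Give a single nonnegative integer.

Tick 1: [PARSE:P1(v=12,ok=F), VALIDATE:-, TRANSFORM:-, EMIT:-] out:-; bubbles=3
Tick 2: [PARSE:-, VALIDATE:P1(v=12,ok=F), TRANSFORM:-, EMIT:-] out:-; bubbles=3
Tick 3: [PARSE:-, VALIDATE:-, TRANSFORM:P1(v=0,ok=F), EMIT:-] out:-; bubbles=3
Tick 4: [PARSE:P2(v=11,ok=F), VALIDATE:-, TRANSFORM:-, EMIT:P1(v=0,ok=F)] out:-; bubbles=2
Tick 5: [PARSE:P3(v=7,ok=F), VALIDATE:P2(v=11,ok=F), TRANSFORM:-, EMIT:-] out:P1(v=0); bubbles=2
Tick 6: [PARSE:-, VALIDATE:P3(v=7,ok=T), TRANSFORM:P2(v=0,ok=F), EMIT:-] out:-; bubbles=2
Tick 7: [PARSE:-, VALIDATE:-, TRANSFORM:P3(v=14,ok=T), EMIT:P2(v=0,ok=F)] out:-; bubbles=2
Tick 8: [PARSE:-, VALIDATE:-, TRANSFORM:-, EMIT:P3(v=14,ok=T)] out:P2(v=0); bubbles=3
Tick 9: [PARSE:-, VALIDATE:-, TRANSFORM:-, EMIT:-] out:P3(v=14); bubbles=4
Total bubble-slots: 24

Answer: 24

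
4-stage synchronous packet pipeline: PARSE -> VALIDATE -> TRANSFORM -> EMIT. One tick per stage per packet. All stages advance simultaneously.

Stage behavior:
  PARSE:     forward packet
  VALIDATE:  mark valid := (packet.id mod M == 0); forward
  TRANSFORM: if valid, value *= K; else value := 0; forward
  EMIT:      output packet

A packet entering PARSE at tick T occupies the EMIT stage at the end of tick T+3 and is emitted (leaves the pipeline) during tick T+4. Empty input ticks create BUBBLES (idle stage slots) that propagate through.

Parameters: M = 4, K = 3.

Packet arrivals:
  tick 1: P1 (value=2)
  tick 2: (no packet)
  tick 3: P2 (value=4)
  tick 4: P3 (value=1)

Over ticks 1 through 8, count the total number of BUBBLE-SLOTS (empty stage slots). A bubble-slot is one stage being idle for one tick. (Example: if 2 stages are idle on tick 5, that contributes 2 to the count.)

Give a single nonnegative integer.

Tick 1: [PARSE:P1(v=2,ok=F), VALIDATE:-, TRANSFORM:-, EMIT:-] out:-; bubbles=3
Tick 2: [PARSE:-, VALIDATE:P1(v=2,ok=F), TRANSFORM:-, EMIT:-] out:-; bubbles=3
Tick 3: [PARSE:P2(v=4,ok=F), VALIDATE:-, TRANSFORM:P1(v=0,ok=F), EMIT:-] out:-; bubbles=2
Tick 4: [PARSE:P3(v=1,ok=F), VALIDATE:P2(v=4,ok=F), TRANSFORM:-, EMIT:P1(v=0,ok=F)] out:-; bubbles=1
Tick 5: [PARSE:-, VALIDATE:P3(v=1,ok=F), TRANSFORM:P2(v=0,ok=F), EMIT:-] out:P1(v=0); bubbles=2
Tick 6: [PARSE:-, VALIDATE:-, TRANSFORM:P3(v=0,ok=F), EMIT:P2(v=0,ok=F)] out:-; bubbles=2
Tick 7: [PARSE:-, VALIDATE:-, TRANSFORM:-, EMIT:P3(v=0,ok=F)] out:P2(v=0); bubbles=3
Tick 8: [PARSE:-, VALIDATE:-, TRANSFORM:-, EMIT:-] out:P3(v=0); bubbles=4
Total bubble-slots: 20

Answer: 20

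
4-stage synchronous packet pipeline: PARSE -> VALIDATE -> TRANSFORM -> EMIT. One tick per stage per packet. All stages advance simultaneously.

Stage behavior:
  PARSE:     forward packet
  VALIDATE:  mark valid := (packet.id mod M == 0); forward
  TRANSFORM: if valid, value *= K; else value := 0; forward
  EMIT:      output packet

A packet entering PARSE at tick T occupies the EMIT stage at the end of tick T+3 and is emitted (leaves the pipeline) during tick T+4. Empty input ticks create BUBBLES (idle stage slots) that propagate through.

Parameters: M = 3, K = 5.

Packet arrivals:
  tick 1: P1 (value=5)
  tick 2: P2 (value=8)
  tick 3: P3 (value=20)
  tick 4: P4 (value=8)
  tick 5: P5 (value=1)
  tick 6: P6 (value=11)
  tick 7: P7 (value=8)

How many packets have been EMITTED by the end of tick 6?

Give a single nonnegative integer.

Answer: 2

Derivation:
Tick 1: [PARSE:P1(v=5,ok=F), VALIDATE:-, TRANSFORM:-, EMIT:-] out:-; in:P1
Tick 2: [PARSE:P2(v=8,ok=F), VALIDATE:P1(v=5,ok=F), TRANSFORM:-, EMIT:-] out:-; in:P2
Tick 3: [PARSE:P3(v=20,ok=F), VALIDATE:P2(v=8,ok=F), TRANSFORM:P1(v=0,ok=F), EMIT:-] out:-; in:P3
Tick 4: [PARSE:P4(v=8,ok=F), VALIDATE:P3(v=20,ok=T), TRANSFORM:P2(v=0,ok=F), EMIT:P1(v=0,ok=F)] out:-; in:P4
Tick 5: [PARSE:P5(v=1,ok=F), VALIDATE:P4(v=8,ok=F), TRANSFORM:P3(v=100,ok=T), EMIT:P2(v=0,ok=F)] out:P1(v=0); in:P5
Tick 6: [PARSE:P6(v=11,ok=F), VALIDATE:P5(v=1,ok=F), TRANSFORM:P4(v=0,ok=F), EMIT:P3(v=100,ok=T)] out:P2(v=0); in:P6
Emitted by tick 6: ['P1', 'P2']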